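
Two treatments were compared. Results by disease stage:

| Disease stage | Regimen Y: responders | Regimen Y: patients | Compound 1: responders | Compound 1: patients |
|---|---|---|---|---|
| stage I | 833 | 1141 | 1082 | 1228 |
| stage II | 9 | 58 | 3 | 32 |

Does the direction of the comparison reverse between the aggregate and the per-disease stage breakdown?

Stage I: Regimen Y 833/1141 = 73.0%, Compound 1 1082/1228 = 88.1% → Compound 1
Stage II: Regimen Y 9/58 = 15.5%, Compound 1 3/32 = 9.4% → Regimen Y
Overall: Regimen Y 842/1199 = 70.2%, Compound 1 1085/1260 = 86.1% → Compound 1
Neither sweeps: Regimen Y wins 1 of 2 groups, Compound 1 wins 1. Compound 1 wins overall but not every group — no Simpson reversal.

No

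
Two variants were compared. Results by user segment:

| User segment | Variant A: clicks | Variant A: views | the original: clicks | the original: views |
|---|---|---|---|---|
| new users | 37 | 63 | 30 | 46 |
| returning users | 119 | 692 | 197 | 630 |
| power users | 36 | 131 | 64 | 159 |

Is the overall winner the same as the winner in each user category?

New users: Variant A 37/63 = 58.7%, the original 30/46 = 65.2% → the original
Returning users: Variant A 119/692 = 17.2%, the original 197/630 = 31.3% → the original
Power users: Variant A 36/131 = 27.5%, the original 64/159 = 40.3% → the original
Overall: Variant A 192/886 = 21.7%, the original 291/835 = 34.9% → the original
The original wins overall and in every user group — no reversal.

Yes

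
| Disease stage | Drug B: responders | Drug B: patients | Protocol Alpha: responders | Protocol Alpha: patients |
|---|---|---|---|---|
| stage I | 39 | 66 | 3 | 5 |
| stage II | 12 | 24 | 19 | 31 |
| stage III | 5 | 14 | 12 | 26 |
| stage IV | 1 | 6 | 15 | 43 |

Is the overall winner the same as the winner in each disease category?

Stage I: Drug B 39/66 = 59.1%, Protocol Alpha 3/5 = 60.0% → Protocol Alpha
Stage II: Drug B 12/24 = 50.0%, Protocol Alpha 19/31 = 61.3% → Protocol Alpha
Stage III: Drug B 5/14 = 35.7%, Protocol Alpha 12/26 = 46.2% → Protocol Alpha
Stage IV: Drug B 1/6 = 16.7%, Protocol Alpha 15/43 = 34.9% → Protocol Alpha
Overall: Drug B 57/110 = 51.8%, Protocol Alpha 49/105 = 46.7% → Drug B
Protocol Alpha wins each disease group but Drug B wins overall — the comparison reverses. Protocol Alpha's patients skew toward stage IV, which has a lower base rate.

No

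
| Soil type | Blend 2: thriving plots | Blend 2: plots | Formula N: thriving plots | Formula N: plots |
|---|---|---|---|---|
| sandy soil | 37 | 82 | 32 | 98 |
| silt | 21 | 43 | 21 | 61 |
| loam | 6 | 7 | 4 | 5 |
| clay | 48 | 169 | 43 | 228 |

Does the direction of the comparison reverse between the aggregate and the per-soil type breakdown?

No

Sandy soil: Blend 2 37/82 = 45.1%, Formula N 32/98 = 32.7% → Blend 2
Silt: Blend 2 21/43 = 48.8%, Formula N 21/61 = 34.4% → Blend 2
Loam: Blend 2 6/7 = 85.7%, Formula N 4/5 = 80.0% → Blend 2
Clay: Blend 2 48/169 = 28.4%, Formula N 43/228 = 18.9% → Blend 2
Overall: Blend 2 112/301 = 37.2%, Formula N 100/392 = 25.5% → Blend 2
Blend 2 wins overall and in every soil group — no reversal.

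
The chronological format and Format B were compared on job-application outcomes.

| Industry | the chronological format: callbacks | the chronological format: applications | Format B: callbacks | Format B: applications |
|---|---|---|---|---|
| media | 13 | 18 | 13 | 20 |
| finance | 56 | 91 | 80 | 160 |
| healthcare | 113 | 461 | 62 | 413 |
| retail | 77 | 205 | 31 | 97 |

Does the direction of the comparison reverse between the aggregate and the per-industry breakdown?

Media: the chronological format 13/18 = 72.2%, Format B 13/20 = 65.0% → the chronological format
Finance: the chronological format 56/91 = 61.5%, Format B 80/160 = 50.0% → the chronological format
Healthcare: the chronological format 113/461 = 24.5%, Format B 62/413 = 15.0% → the chronological format
Retail: the chronological format 77/205 = 37.6%, Format B 31/97 = 32.0% → the chronological format
Overall: the chronological format 259/775 = 33.4%, Format B 186/690 = 27.0% → the chronological format
The chronological format wins overall and in every industry group — no reversal.

No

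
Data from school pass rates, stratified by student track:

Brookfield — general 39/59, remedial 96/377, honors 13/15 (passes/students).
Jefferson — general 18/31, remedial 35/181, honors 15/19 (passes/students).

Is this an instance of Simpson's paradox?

No

General: Brookfield 39/59 = 66.1%, Jefferson 18/31 = 58.1% → Brookfield
Remedial: Brookfield 96/377 = 25.5%, Jefferson 35/181 = 19.3% → Brookfield
Honors: Brookfield 13/15 = 86.7%, Jefferson 15/19 = 78.9% → Brookfield
Overall: Brookfield 148/451 = 32.8%, Jefferson 68/231 = 29.4% → Brookfield
Brookfield wins overall and in every student group — no reversal.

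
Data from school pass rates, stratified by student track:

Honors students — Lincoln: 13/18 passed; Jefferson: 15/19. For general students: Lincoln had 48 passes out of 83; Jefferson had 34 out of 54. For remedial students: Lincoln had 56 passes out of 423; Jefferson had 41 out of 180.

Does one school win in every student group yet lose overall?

No

Honors: Lincoln 13/18 = 72.2%, Jefferson 15/19 = 78.9% → Jefferson
General: Lincoln 48/83 = 57.8%, Jefferson 34/54 = 63.0% → Jefferson
Remedial: Lincoln 56/423 = 13.2%, Jefferson 41/180 = 22.8% → Jefferson
Overall: Lincoln 117/524 = 22.3%, Jefferson 90/253 = 35.6% → Jefferson
Jefferson wins overall and in every student group — no reversal.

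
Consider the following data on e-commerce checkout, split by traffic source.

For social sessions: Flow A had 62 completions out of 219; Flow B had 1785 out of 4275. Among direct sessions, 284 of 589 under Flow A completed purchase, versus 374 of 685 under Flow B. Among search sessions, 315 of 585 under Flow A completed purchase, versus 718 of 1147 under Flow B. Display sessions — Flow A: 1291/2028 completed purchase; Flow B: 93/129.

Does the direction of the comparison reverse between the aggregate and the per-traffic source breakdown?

Social: Flow A 62/219 = 28.3%, Flow B 1785/4275 = 41.8% → Flow B
Direct: Flow A 284/589 = 48.2%, Flow B 374/685 = 54.6% → Flow B
Search: Flow A 315/585 = 53.8%, Flow B 718/1147 = 62.6% → Flow B
Display: Flow A 1291/2028 = 63.7%, Flow B 93/129 = 72.1% → Flow B
Overall: Flow A 1952/3421 = 57.1%, Flow B 2970/6236 = 47.6% → Flow A
Flow B wins each traffic group but Flow A wins overall — the comparison reverses. Flow B's sessions skew toward social, which has a lower base rate.

Yes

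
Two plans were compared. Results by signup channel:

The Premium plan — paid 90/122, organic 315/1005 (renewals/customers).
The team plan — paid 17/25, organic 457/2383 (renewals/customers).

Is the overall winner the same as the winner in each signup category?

Yes

Paid: the Premium plan 90/122 = 73.8%, the team plan 17/25 = 68.0% → the Premium plan
Organic: the Premium plan 315/1005 = 31.3%, the team plan 457/2383 = 19.2% → the Premium plan
Overall: the Premium plan 405/1127 = 35.9%, the team plan 474/2408 = 19.7% → the Premium plan
The Premium plan wins overall and in every signup group — no reversal.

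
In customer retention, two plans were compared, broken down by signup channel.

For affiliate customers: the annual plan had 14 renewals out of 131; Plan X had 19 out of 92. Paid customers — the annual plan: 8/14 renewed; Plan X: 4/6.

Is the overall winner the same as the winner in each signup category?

Affiliate: the annual plan 14/131 = 10.7%, Plan X 19/92 = 20.7% → Plan X
Paid: the annual plan 8/14 = 57.1%, Plan X 4/6 = 66.7% → Plan X
Overall: the annual plan 22/145 = 15.2%, Plan X 23/98 = 23.5% → Plan X
Plan X wins overall and in every signup group — no reversal.

Yes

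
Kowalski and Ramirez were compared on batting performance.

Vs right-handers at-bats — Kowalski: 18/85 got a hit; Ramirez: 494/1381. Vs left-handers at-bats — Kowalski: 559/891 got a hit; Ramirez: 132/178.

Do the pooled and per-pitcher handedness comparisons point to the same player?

Vs right-handers: Kowalski 18/85 = 21.2%, Ramirez 494/1381 = 35.8% → Ramirez
Vs left-handers: Kowalski 559/891 = 62.7%, Ramirez 132/178 = 74.2% → Ramirez
Overall: Kowalski 577/976 = 59.1%, Ramirez 626/1559 = 40.2% → Kowalski
Ramirez wins each pitcher group but Kowalski wins overall — the comparison reverses. Ramirez's at-bats skew toward vs right-handers, which has a lower base rate.

No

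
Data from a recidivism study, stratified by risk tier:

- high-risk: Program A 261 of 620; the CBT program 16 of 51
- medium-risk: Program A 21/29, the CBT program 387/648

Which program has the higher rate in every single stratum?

Program A

High-risk: Program A 261/620 = 42.1%, the CBT program 16/51 = 31.4% → Program A
Medium-risk: Program A 21/29 = 72.4%, the CBT program 387/648 = 59.7% → Program A
Program A has the higher rate in both groups.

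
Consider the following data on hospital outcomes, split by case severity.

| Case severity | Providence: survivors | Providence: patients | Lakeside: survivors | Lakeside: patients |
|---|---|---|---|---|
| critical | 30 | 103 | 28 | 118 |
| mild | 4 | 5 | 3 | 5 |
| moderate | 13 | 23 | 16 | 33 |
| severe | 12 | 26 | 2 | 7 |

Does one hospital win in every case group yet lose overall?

No

Critical: Providence 30/103 = 29.1%, Lakeside 28/118 = 23.7% → Providence
Mild: Providence 4/5 = 80.0%, Lakeside 3/5 = 60.0% → Providence
Moderate: Providence 13/23 = 56.5%, Lakeside 16/33 = 48.5% → Providence
Severe: Providence 12/26 = 46.2%, Lakeside 2/7 = 28.6% → Providence
Overall: Providence 59/157 = 37.6%, Lakeside 49/163 = 30.1% → Providence
Providence wins overall and in every case group — no reversal.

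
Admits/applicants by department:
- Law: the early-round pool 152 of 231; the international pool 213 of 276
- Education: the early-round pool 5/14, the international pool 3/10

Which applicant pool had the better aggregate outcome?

the international pool

Law: the early-round pool 152/231 = 65.8%, the international pool 213/276 = 77.2% → the international pool
Education: the early-round pool 5/14 = 35.7%, the international pool 3/10 = 30.0% → the early-round pool
Overall: the early-round pool 157/245 = 64.1%, the international pool 216/286 = 75.5% → the international pool
(Neither sweeps every department group, but the international pool has the higher pooled rate.)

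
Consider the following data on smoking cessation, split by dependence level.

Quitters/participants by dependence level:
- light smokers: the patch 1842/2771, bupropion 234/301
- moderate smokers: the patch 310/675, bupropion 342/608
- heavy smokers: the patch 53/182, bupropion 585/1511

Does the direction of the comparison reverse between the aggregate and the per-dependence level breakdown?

Light smokers: the patch 1842/2771 = 66.5%, bupropion 234/301 = 77.7% → bupropion
Moderate smokers: the patch 310/675 = 45.9%, bupropion 342/608 = 56.2% → bupropion
Heavy smokers: the patch 53/182 = 29.1%, bupropion 585/1511 = 38.7% → bupropion
Overall: the patch 2205/3628 = 60.8%, bupropion 1161/2420 = 48.0% → the patch
Bupropion wins each dependence group but the patch wins overall — the comparison reverses. Bupropion's participants skew toward heavy smokers, which has a lower base rate.

Yes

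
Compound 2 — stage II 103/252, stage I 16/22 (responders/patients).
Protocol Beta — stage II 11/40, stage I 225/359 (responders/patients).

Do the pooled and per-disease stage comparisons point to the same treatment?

Stage II: Compound 2 103/252 = 40.9%, Protocol Beta 11/40 = 27.5% → Compound 2
Stage I: Compound 2 16/22 = 72.7%, Protocol Beta 225/359 = 62.7% → Compound 2
Overall: Compound 2 119/274 = 43.4%, Protocol Beta 236/399 = 59.1% → Protocol Beta
Compound 2 wins each disease group but Protocol Beta wins overall — the comparison reverses. Compound 2's patients skew toward stage II, which has a lower base rate.

No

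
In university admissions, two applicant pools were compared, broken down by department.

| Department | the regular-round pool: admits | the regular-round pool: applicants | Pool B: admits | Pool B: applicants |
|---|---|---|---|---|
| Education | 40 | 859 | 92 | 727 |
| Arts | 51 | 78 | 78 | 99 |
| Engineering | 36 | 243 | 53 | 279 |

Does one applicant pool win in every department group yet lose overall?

No

Education: the regular-round pool 40/859 = 4.7%, Pool B 92/727 = 12.7% → Pool B
Arts: the regular-round pool 51/78 = 65.4%, Pool B 78/99 = 78.8% → Pool B
Engineering: the regular-round pool 36/243 = 14.8%, Pool B 53/279 = 19.0% → Pool B
Overall: the regular-round pool 127/1180 = 10.8%, Pool B 223/1105 = 20.2% → Pool B
Pool B wins overall and in every department group — no reversal.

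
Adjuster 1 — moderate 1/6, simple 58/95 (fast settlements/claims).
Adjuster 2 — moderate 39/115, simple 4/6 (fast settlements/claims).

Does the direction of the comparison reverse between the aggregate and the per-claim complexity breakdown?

Moderate: Adjuster 1 1/6 = 16.7%, Adjuster 2 39/115 = 33.9% → Adjuster 2
Simple: Adjuster 1 58/95 = 61.1%, Adjuster 2 4/6 = 66.7% → Adjuster 2
Overall: Adjuster 1 59/101 = 58.4%, Adjuster 2 43/121 = 35.5% → Adjuster 1
Adjuster 2 wins each claim group but Adjuster 1 wins overall — the comparison reverses. Adjuster 2's claims skew toward moderate, which has a lower base rate.

Yes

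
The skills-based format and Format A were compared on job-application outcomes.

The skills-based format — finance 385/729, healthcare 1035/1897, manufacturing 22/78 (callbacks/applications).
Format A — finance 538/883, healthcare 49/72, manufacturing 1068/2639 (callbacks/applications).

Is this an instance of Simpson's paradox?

Finance: the skills-based format 385/729 = 52.8%, Format A 538/883 = 60.9% → Format A
Healthcare: the skills-based format 1035/1897 = 54.6%, Format A 49/72 = 68.1% → Format A
Manufacturing: the skills-based format 22/78 = 28.2%, Format A 1068/2639 = 40.5% → Format A
Overall: the skills-based format 1442/2704 = 53.3%, Format A 1655/3594 = 46.0% → the skills-based format
Format A wins each industry group but the skills-based format wins overall — the comparison reverses. Format A's applications skew toward manufacturing, which has a lower base rate.

Yes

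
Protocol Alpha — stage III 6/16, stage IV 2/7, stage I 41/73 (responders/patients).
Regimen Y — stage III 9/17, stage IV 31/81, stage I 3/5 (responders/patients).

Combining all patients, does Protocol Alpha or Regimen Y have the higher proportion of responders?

Protocol Alpha

Stage III: Protocol Alpha 6/16 = 37.5%, Regimen Y 9/17 = 52.9% → Regimen Y
Stage IV: Protocol Alpha 2/7 = 28.6%, Regimen Y 31/81 = 38.3% → Regimen Y
Stage I: Protocol Alpha 41/73 = 56.2%, Regimen Y 3/5 = 60.0% → Regimen Y
Overall: Protocol Alpha 49/96 = 51.0%, Regimen Y 43/103 = 41.7% → Protocol Alpha
(Regimen Y wins every disease group but Protocol Alpha wins overall — Regimen Y's patients skew toward the low-rate stage IV group.)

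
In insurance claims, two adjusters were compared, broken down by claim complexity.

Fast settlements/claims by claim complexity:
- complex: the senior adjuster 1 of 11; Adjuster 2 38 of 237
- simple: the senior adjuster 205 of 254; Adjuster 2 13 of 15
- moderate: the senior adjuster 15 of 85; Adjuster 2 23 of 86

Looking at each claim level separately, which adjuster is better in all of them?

Adjuster 2

Complex: the senior adjuster 1/11 = 9.1%, Adjuster 2 38/237 = 16.0% → Adjuster 2
Simple: the senior adjuster 205/254 = 80.7%, Adjuster 2 13/15 = 86.7% → Adjuster 2
Moderate: the senior adjuster 15/85 = 17.6%, Adjuster 2 23/86 = 26.7% → Adjuster 2
Adjuster 2 has the higher rate in all 3 groups.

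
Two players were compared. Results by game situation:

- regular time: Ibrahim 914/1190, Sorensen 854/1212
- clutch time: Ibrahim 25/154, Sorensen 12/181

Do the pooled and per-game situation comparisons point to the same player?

Yes

Regular time: Ibrahim 914/1190 = 76.8%, Sorensen 854/1212 = 70.5% → Ibrahim
Clutch time: Ibrahim 25/154 = 16.2%, Sorensen 12/181 = 6.6% → Ibrahim
Overall: Ibrahim 939/1344 = 69.9%, Sorensen 866/1393 = 62.2% → Ibrahim
Ibrahim wins overall and in every game group — no reversal.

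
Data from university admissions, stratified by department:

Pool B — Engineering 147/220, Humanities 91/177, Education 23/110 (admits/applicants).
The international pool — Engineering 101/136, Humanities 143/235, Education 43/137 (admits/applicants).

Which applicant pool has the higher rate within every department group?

the international pool

Engineering: Pool B 147/220 = 66.8%, the international pool 101/136 = 74.3% → the international pool
Humanities: Pool B 91/177 = 51.4%, the international pool 143/235 = 60.9% → the international pool
Education: Pool B 23/110 = 20.9%, the international pool 43/137 = 31.4% → the international pool
The international pool has the higher rate in all 3 groups.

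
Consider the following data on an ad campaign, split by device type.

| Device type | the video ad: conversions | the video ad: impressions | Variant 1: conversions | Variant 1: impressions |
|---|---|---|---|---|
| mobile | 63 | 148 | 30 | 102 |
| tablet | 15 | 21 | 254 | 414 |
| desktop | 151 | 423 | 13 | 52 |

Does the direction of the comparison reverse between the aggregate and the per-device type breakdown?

Mobile: the video ad 63/148 = 42.6%, Variant 1 30/102 = 29.4% → the video ad
Tablet: the video ad 15/21 = 71.4%, Variant 1 254/414 = 61.4% → the video ad
Desktop: the video ad 151/423 = 35.7%, Variant 1 13/52 = 25.0% → the video ad
Overall: the video ad 229/592 = 38.7%, Variant 1 297/568 = 52.3% → Variant 1
The video ad wins each device group but Variant 1 wins overall — the comparison reverses. The video ad's impressions skew toward desktop, which has a lower base rate.

Yes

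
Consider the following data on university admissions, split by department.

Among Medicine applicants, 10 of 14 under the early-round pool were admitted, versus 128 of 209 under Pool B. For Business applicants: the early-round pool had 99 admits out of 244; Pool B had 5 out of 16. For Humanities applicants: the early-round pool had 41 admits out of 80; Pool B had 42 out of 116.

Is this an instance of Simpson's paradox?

Medicine: the early-round pool 10/14 = 71.4%, Pool B 128/209 = 61.2% → the early-round pool
Business: the early-round pool 99/244 = 40.6%, Pool B 5/16 = 31.2% → the early-round pool
Humanities: the early-round pool 41/80 = 51.2%, Pool B 42/116 = 36.2% → the early-round pool
Overall: the early-round pool 150/338 = 44.4%, Pool B 175/341 = 51.3% → Pool B
The early-round pool wins each department group but Pool B wins overall — the comparison reverses. The early-round pool's applicants skew toward Business, which has a lower base rate.

Yes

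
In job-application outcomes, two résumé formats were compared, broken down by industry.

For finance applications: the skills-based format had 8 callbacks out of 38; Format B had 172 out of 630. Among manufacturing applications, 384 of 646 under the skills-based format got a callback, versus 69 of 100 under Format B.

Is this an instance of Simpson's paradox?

Yes

Finance: the skills-based format 8/38 = 21.1%, Format B 172/630 = 27.3% → Format B
Manufacturing: the skills-based format 384/646 = 59.4%, Format B 69/100 = 69.0% → Format B
Overall: the skills-based format 392/684 = 57.3%, Format B 241/730 = 33.0% → the skills-based format
Format B wins each industry group but the skills-based format wins overall — the comparison reverses. Format B's applications skew toward finance, which has a lower base rate.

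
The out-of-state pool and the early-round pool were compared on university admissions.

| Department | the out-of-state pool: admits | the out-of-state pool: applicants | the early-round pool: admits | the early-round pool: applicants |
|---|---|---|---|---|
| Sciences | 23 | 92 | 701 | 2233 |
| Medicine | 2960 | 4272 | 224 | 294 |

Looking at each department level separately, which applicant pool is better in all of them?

the early-round pool

Sciences: the out-of-state pool 23/92 = 25.0%, the early-round pool 701/2233 = 31.4% → the early-round pool
Medicine: the out-of-state pool 2960/4272 = 69.3%, the early-round pool 224/294 = 76.2% → the early-round pool
The early-round pool has the higher rate in both groups.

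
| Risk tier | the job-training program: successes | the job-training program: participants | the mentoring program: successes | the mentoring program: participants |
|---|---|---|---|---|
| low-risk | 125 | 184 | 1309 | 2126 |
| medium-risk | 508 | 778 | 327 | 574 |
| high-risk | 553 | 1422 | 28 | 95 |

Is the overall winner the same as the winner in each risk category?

Low-risk: the job-training program 125/184 = 67.9%, the mentoring program 1309/2126 = 61.6% → the job-training program
Medium-risk: the job-training program 508/778 = 65.3%, the mentoring program 327/574 = 57.0% → the job-training program
High-risk: the job-training program 553/1422 = 38.9%, the mentoring program 28/95 = 29.5% → the job-training program
Overall: the job-training program 1186/2384 = 49.7%, the mentoring program 1664/2795 = 59.5% → the mentoring program
The job-training program wins each risk group but the mentoring program wins overall — the comparison reverses. The job-training program's participants skew toward high-risk, which has a lower base rate.

No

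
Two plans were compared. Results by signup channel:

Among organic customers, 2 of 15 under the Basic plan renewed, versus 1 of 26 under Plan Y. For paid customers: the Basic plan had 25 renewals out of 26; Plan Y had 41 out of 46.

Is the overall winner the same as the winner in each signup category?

Yes

Organic: the Basic plan 2/15 = 13.3%, Plan Y 1/26 = 3.8% → the Basic plan
Paid: the Basic plan 25/26 = 96.2%, Plan Y 41/46 = 89.1% → the Basic plan
Overall: the Basic plan 27/41 = 65.9%, Plan Y 42/72 = 58.3% → the Basic plan
The Basic plan wins overall and in every signup group — no reversal.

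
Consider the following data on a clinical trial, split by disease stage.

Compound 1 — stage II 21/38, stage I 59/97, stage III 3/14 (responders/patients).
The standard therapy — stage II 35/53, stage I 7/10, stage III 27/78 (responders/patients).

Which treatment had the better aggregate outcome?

Compound 1

Stage II: Compound 1 21/38 = 55.3%, the standard therapy 35/53 = 66.0% → the standard therapy
Stage I: Compound 1 59/97 = 60.8%, the standard therapy 7/10 = 70.0% → the standard therapy
Stage III: Compound 1 3/14 = 21.4%, the standard therapy 27/78 = 34.6% → the standard therapy
Overall: Compound 1 83/149 = 55.7%, the standard therapy 69/141 = 48.9% → Compound 1
(The standard therapy wins every disease group but Compound 1 wins overall — the standard therapy's patients skew toward the low-rate stage III group.)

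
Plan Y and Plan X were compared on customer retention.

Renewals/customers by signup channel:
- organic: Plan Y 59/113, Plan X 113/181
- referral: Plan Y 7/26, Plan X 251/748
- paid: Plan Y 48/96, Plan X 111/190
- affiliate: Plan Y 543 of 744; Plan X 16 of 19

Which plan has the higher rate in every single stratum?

Organic: Plan Y 59/113 = 52.2%, Plan X 113/181 = 62.4% → Plan X
Referral: Plan Y 7/26 = 26.9%, Plan X 251/748 = 33.6% → Plan X
Paid: Plan Y 48/96 = 50.0%, Plan X 111/190 = 58.4% → Plan X
Affiliate: Plan Y 543/744 = 73.0%, Plan X 16/19 = 84.2% → Plan X
Plan X has the higher rate in all 4 groups.

Plan X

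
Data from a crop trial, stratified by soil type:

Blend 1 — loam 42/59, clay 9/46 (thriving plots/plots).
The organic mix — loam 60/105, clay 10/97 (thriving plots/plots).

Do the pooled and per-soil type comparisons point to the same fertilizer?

Yes

Loam: Blend 1 42/59 = 71.2%, the organic mix 60/105 = 57.1% → Blend 1
Clay: Blend 1 9/46 = 19.6%, the organic mix 10/97 = 10.3% → Blend 1
Overall: Blend 1 51/105 = 48.6%, the organic mix 70/202 = 34.7% → Blend 1
Blend 1 wins overall and in every soil group — no reversal.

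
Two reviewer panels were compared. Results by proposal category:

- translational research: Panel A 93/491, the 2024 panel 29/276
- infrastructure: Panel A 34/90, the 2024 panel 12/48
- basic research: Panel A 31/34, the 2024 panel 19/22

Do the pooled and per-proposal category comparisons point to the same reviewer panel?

Translational research: Panel A 93/491 = 18.9%, the 2024 panel 29/276 = 10.5% → Panel A
Infrastructure: Panel A 34/90 = 37.8%, the 2024 panel 12/48 = 25.0% → Panel A
Basic research: Panel A 31/34 = 91.2%, the 2024 panel 19/22 = 86.4% → Panel A
Overall: Panel A 158/615 = 25.7%, the 2024 panel 60/346 = 17.3% → Panel A
Panel A wins overall and in every proposal group — no reversal.

Yes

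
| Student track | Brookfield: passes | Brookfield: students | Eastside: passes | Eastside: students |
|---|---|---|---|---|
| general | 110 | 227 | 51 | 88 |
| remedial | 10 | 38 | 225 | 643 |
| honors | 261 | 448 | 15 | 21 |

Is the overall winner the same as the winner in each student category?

No

General: Brookfield 110/227 = 48.5%, Eastside 51/88 = 58.0% → Eastside
Remedial: Brookfield 10/38 = 26.3%, Eastside 225/643 = 35.0% → Eastside
Honors: Brookfield 261/448 = 58.3%, Eastside 15/21 = 71.4% → Eastside
Overall: Brookfield 381/713 = 53.4%, Eastside 291/752 = 38.7% → Brookfield
Eastside wins each student group but Brookfield wins overall — the comparison reverses. Eastside's students skew toward remedial, which has a lower base rate.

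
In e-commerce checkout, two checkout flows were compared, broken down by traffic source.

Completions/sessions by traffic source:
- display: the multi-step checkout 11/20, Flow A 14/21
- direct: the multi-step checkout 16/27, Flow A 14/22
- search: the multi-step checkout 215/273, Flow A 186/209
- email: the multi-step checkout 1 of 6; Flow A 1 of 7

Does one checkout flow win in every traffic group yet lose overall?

Display: the multi-step checkout 11/20 = 55.0%, Flow A 14/21 = 66.7% → Flow A
Direct: the multi-step checkout 16/27 = 59.3%, Flow A 14/22 = 63.6% → Flow A
Search: the multi-step checkout 215/273 = 78.8%, Flow A 186/209 = 89.0% → Flow A
Email: the multi-step checkout 1/6 = 16.7%, Flow A 1/7 = 14.3% → the multi-step checkout
Overall: the multi-step checkout 243/326 = 74.5%, Flow A 215/259 = 83.0% → Flow A
Neither sweeps: the multi-step checkout wins 1 of 4 groups, Flow A wins 3. Flow A wins overall but not every group — no Simpson reversal.

No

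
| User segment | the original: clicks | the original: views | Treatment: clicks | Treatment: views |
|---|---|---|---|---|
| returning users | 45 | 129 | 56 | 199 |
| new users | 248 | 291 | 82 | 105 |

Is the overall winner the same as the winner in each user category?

Yes

Returning users: the original 45/129 = 34.9%, Treatment 56/199 = 28.1% → the original
New users: the original 248/291 = 85.2%, Treatment 82/105 = 78.1% → the original
Overall: the original 293/420 = 69.8%, Treatment 138/304 = 45.4% → the original
The original wins overall and in every user group — no reversal.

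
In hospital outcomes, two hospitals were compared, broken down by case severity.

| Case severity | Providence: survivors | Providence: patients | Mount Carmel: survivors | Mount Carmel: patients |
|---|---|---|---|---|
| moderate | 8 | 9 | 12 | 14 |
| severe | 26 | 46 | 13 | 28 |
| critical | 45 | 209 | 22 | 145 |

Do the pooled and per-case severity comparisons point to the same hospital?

Yes

Moderate: Providence 8/9 = 88.9%, Mount Carmel 12/14 = 85.7% → Providence
Severe: Providence 26/46 = 56.5%, Mount Carmel 13/28 = 46.4% → Providence
Critical: Providence 45/209 = 21.5%, Mount Carmel 22/145 = 15.2% → Providence
Overall: Providence 79/264 = 29.9%, Mount Carmel 47/187 = 25.1% → Providence
Providence wins overall and in every case group — no reversal.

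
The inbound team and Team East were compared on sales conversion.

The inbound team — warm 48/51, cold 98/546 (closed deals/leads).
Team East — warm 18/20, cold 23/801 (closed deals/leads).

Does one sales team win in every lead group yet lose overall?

No

Warm: the inbound team 48/51 = 94.1%, Team East 18/20 = 90.0% → the inbound team
Cold: the inbound team 98/546 = 17.9%, Team East 23/801 = 2.9% → the inbound team
Overall: the inbound team 146/597 = 24.5%, Team East 41/821 = 5.0% → the inbound team
The inbound team wins overall and in every lead group — no reversal.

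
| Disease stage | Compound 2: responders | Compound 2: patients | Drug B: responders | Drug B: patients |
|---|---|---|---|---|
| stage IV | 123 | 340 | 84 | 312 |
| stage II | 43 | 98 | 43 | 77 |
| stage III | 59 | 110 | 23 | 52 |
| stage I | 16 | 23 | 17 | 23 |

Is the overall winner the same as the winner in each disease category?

No

Stage IV: Compound 2 123/340 = 36.2%, Drug B 84/312 = 26.9% → Compound 2
Stage II: Compound 2 43/98 = 43.9%, Drug B 43/77 = 55.8% → Drug B
Stage III: Compound 2 59/110 = 53.6%, Drug B 23/52 = 44.2% → Compound 2
Stage I: Compound 2 16/23 = 69.6%, Drug B 17/23 = 73.9% → Drug B
Overall: Compound 2 241/571 = 42.2%, Drug B 167/464 = 36.0% → Compound 2
Neither sweeps: Compound 2 wins 2 of 4 groups, Drug B wins 2. Compound 2 wins overall but not every group — no Simpson reversal.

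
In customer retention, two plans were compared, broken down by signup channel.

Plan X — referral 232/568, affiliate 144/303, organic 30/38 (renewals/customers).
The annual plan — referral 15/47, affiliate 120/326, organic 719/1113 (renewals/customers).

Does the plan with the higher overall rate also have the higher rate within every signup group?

No

Referral: Plan X 232/568 = 40.8%, the annual plan 15/47 = 31.9% → Plan X
Affiliate: Plan X 144/303 = 47.5%, the annual plan 120/326 = 36.8% → Plan X
Organic: Plan X 30/38 = 78.9%, the annual plan 719/1113 = 64.6% → Plan X
Overall: Plan X 406/909 = 44.7%, the annual plan 854/1486 = 57.5% → the annual plan
Plan X wins each signup group but the annual plan wins overall — the comparison reverses. Plan X's customers skew toward referral, which has a lower base rate.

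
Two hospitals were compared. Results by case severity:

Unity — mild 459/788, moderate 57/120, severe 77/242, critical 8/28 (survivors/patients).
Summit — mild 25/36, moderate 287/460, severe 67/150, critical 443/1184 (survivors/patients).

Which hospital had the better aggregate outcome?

Mild: Unity 459/788 = 58.2%, Summit 25/36 = 69.4% → Summit
Moderate: Unity 57/120 = 47.5%, Summit 287/460 = 62.4% → Summit
Severe: Unity 77/242 = 31.8%, Summit 67/150 = 44.7% → Summit
Critical: Unity 8/28 = 28.6%, Summit 443/1184 = 37.4% → Summit
Overall: Unity 601/1178 = 51.0%, Summit 822/1830 = 44.9% → Unity
(Summit wins every case group but Unity wins overall — Summit's patients skew toward the low-rate critical group.)

Unity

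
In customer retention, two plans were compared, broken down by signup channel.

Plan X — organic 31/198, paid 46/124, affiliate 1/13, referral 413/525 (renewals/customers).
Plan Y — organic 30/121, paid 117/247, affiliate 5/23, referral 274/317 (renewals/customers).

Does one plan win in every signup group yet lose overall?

No

Organic: Plan X 31/198 = 15.7%, Plan Y 30/121 = 24.8% → Plan Y
Paid: Plan X 46/124 = 37.1%, Plan Y 117/247 = 47.4% → Plan Y
Affiliate: Plan X 1/13 = 7.7%, Plan Y 5/23 = 21.7% → Plan Y
Referral: Plan X 413/525 = 78.7%, Plan Y 274/317 = 86.4% → Plan Y
Overall: Plan X 491/860 = 57.1%, Plan Y 426/708 = 60.2% → Plan Y
Plan Y wins overall and in every signup group — no reversal.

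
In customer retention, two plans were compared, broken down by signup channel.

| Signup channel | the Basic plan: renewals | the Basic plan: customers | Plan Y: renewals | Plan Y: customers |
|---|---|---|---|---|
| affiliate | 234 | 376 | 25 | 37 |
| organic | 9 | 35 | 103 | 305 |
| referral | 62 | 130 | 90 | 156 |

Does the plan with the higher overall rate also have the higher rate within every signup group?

Affiliate: the Basic plan 234/376 = 62.2%, Plan Y 25/37 = 67.6% → Plan Y
Organic: the Basic plan 9/35 = 25.7%, Plan Y 103/305 = 33.8% → Plan Y
Referral: the Basic plan 62/130 = 47.7%, Plan Y 90/156 = 57.7% → Plan Y
Overall: the Basic plan 305/541 = 56.4%, Plan Y 218/498 = 43.8% → the Basic plan
Plan Y wins each signup group but the Basic plan wins overall — the comparison reverses. Plan Y's customers skew toward organic, which has a lower base rate.

No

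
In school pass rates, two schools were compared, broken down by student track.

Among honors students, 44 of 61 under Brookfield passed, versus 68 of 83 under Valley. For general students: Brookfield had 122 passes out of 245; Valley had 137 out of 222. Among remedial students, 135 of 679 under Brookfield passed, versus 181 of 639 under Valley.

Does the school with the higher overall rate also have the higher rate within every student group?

Honors: Brookfield 44/61 = 72.1%, Valley 68/83 = 81.9% → Valley
General: Brookfield 122/245 = 49.8%, Valley 137/222 = 61.7% → Valley
Remedial: Brookfield 135/679 = 19.9%, Valley 181/639 = 28.3% → Valley
Overall: Brookfield 301/985 = 30.6%, Valley 386/944 = 40.9% → Valley
Valley wins overall and in every student group — no reversal.

Yes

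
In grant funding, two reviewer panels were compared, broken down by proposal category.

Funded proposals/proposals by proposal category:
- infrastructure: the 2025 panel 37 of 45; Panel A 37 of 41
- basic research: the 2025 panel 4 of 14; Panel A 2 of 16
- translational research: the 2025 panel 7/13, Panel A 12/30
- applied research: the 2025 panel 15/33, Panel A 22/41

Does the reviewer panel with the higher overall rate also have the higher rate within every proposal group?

No

Infrastructure: the 2025 panel 37/45 = 82.2%, Panel A 37/41 = 90.2% → Panel A
Basic research: the 2025 panel 4/14 = 28.6%, Panel A 2/16 = 12.5% → the 2025 panel
Translational research: the 2025 panel 7/13 = 53.8%, Panel A 12/30 = 40.0% → the 2025 panel
Applied research: the 2025 panel 15/33 = 45.5%, Panel A 22/41 = 53.7% → Panel A
Overall: the 2025 panel 63/105 = 60.0%, Panel A 73/128 = 57.0% → the 2025 panel
Neither sweeps: the 2025 panel wins 2 of 4 groups, Panel A wins 2. The 2025 panel wins overall but not every group — no Simpson reversal.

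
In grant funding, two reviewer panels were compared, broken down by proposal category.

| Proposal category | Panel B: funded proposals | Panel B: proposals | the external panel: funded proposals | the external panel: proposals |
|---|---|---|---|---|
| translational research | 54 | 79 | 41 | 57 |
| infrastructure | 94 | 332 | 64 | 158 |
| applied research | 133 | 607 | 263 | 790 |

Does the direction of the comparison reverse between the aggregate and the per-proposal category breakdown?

No

Translational research: Panel B 54/79 = 68.4%, the external panel 41/57 = 71.9% → the external panel
Infrastructure: Panel B 94/332 = 28.3%, the external panel 64/158 = 40.5% → the external panel
Applied research: Panel B 133/607 = 21.9%, the external panel 263/790 = 33.3% → the external panel
Overall: Panel B 281/1018 = 27.6%, the external panel 368/1005 = 36.6% → the external panel
The external panel wins overall and in every proposal group — no reversal.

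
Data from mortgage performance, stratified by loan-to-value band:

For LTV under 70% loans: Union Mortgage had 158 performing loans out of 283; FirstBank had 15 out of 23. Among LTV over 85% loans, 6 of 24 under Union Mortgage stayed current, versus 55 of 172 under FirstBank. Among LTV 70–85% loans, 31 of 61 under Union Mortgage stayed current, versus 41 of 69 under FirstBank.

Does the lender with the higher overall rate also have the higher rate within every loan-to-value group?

LTV under 70%: Union Mortgage 158/283 = 55.8%, FirstBank 15/23 = 65.2% → FirstBank
LTV over 85%: Union Mortgage 6/24 = 25.0%, FirstBank 55/172 = 32.0% → FirstBank
LTV 70–85%: Union Mortgage 31/61 = 50.8%, FirstBank 41/69 = 59.4% → FirstBank
Overall: Union Mortgage 195/368 = 53.0%, FirstBank 111/264 = 42.0% → Union Mortgage
FirstBank wins each loan-to-value group but Union Mortgage wins overall — the comparison reverses. FirstBank's loans skew toward LTV over 85%, which has a lower base rate.

No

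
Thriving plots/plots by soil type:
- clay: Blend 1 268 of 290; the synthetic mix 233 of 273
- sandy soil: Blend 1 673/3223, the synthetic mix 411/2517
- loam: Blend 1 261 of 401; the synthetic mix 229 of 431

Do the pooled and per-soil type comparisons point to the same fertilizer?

Yes

Clay: Blend 1 268/290 = 92.4%, the synthetic mix 233/273 = 85.3% → Blend 1
Sandy soil: Blend 1 673/3223 = 20.9%, the synthetic mix 411/2517 = 16.3% → Blend 1
Loam: Blend 1 261/401 = 65.1%, the synthetic mix 229/431 = 53.1% → Blend 1
Overall: Blend 1 1202/3914 = 30.7%, the synthetic mix 873/3221 = 27.1% → Blend 1
Blend 1 wins overall and in every soil group — no reversal.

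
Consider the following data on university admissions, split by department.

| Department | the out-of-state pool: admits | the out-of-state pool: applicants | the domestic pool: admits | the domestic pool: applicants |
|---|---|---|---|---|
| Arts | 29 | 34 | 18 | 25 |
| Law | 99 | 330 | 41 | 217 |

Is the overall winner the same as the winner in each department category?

Arts: the out-of-state pool 29/34 = 85.3%, the domestic pool 18/25 = 72.0% → the out-of-state pool
Law: the out-of-state pool 99/330 = 30.0%, the domestic pool 41/217 = 18.9% → the out-of-state pool
Overall: the out-of-state pool 128/364 = 35.2%, the domestic pool 59/242 = 24.4% → the out-of-state pool
The out-of-state pool wins overall and in every department group — no reversal.

Yes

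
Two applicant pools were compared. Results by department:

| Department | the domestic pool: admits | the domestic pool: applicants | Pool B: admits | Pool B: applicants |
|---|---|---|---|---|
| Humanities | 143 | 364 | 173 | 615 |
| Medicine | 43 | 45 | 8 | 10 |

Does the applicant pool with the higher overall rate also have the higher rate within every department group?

Humanities: the domestic pool 143/364 = 39.3%, Pool B 173/615 = 28.1% → the domestic pool
Medicine: the domestic pool 43/45 = 95.6%, Pool B 8/10 = 80.0% → the domestic pool
Overall: the domestic pool 186/409 = 45.5%, Pool B 181/625 = 29.0% → the domestic pool
The domestic pool wins overall and in every department group — no reversal.

Yes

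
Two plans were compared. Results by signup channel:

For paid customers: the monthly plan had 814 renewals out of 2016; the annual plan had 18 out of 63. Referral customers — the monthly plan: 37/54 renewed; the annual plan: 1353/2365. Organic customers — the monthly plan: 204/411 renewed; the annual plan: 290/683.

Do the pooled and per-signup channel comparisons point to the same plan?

No

Paid: the monthly plan 814/2016 = 40.4%, the annual plan 18/63 = 28.6% → the monthly plan
Referral: the monthly plan 37/54 = 68.5%, the annual plan 1353/2365 = 57.2% → the monthly plan
Organic: the monthly plan 204/411 = 49.6%, the annual plan 290/683 = 42.5% → the monthly plan
Overall: the monthly plan 1055/2481 = 42.5%, the annual plan 1661/3111 = 53.4% → the annual plan
The monthly plan wins each signup group but the annual plan wins overall — the comparison reverses. The monthly plan's customers skew toward paid, which has a lower base rate.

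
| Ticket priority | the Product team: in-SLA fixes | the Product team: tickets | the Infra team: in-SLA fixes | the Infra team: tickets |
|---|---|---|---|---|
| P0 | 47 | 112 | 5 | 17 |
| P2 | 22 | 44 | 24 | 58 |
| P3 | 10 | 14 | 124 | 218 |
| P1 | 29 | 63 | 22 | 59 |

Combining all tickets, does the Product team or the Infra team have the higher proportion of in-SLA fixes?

the Infra team

P0: the Product team 47/112 = 42.0%, the Infra team 5/17 = 29.4% → the Product team
P2: the Product team 22/44 = 50.0%, the Infra team 24/58 = 41.4% → the Product team
P3: the Product team 10/14 = 71.4%, the Infra team 124/218 = 56.9% → the Product team
P1: the Product team 29/63 = 46.0%, the Infra team 22/59 = 37.3% → the Product team
Overall: the Product team 108/233 = 46.4%, the Infra team 175/352 = 49.7% → the Infra team
(The Product team wins every ticket group but the Infra team wins overall — the Product team's tickets skew toward the low-rate P0 group.)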